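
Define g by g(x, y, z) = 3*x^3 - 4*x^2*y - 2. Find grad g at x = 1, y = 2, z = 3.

(-7, -4, 0)

∂g/∂x = 9*x^2 - 8*x*y
∂g/∂y = -4*x^2
∂g/∂z = 0
∇g = (9*x^2 - 8*x*y, -4*x^2, 0)
At (1, 2, 3): (-7, -4, 0).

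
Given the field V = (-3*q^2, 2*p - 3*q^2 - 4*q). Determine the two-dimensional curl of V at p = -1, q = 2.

∂V₂/∂p = 2
∂V₁/∂q = -6*q
Scalar curl = 6*q + 2
At (-1, 2): 14.

14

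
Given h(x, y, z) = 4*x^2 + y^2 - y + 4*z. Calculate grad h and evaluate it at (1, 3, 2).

(8, 5, 4)

∂h/∂x = 8*x
∂h/∂y = 2*y - 1
∂h/∂z = 4
∇h = (8*x, 2*y - 1, 4)
At (1, 3, 2): (8, 5, 4).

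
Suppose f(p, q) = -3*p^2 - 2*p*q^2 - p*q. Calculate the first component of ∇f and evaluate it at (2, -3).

-27

(∇f)_1 = ∂f/∂p = -6*p - 2*q^2 - q
At (2, -3): -27.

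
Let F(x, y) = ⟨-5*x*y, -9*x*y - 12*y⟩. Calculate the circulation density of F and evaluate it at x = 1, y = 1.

-4

∂F₂/∂x = -9*y
∂F₁/∂y = -5*x
Scalar curl = 5*x - 9*y
At (1, 1): -4.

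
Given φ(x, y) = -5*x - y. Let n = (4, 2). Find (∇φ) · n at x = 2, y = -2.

-22

∂φ/∂x = -5
∂φ/∂y = -1
∇φ at (2, -2) = (-5, -1)
∇φ · n = (-5)(4) + (-1)(2) = -22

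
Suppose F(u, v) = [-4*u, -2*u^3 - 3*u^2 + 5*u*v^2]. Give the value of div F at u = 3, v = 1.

26

∂F₁/∂u = -4
∂F₂/∂v = 10*u*v
∇·F = 10*u*v - 4
At (3, 1): 26.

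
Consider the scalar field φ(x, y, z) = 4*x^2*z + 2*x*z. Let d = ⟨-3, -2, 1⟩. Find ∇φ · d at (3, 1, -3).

276

∂φ/∂x = 8*x*z + 2*z
∂φ/∂y = 0
∂φ/∂z = 4*x^2 + 2*x
∇φ at (3, 1, -3) = (-78, 0, 42)
∇φ · d = (-78)(-3) + (0)(-2) + (42)(1) = 276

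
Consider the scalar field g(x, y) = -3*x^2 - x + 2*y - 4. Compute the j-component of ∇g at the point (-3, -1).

(∇g)_2 = ∂g/∂y = 2
At (-3, -1): 2.

2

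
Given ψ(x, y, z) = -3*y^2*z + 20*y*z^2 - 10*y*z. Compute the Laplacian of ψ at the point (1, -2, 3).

∂²ψ/∂x² = 0
∂²ψ/∂y² = -6*z
∂²ψ/∂z² = 40*y
∇²ψ = 40*y - 6*z
At (1, -2, 3): -98.

-98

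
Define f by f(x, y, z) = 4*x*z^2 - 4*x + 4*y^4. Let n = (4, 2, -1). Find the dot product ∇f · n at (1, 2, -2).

∂f/∂x = 4*z^2 - 4
∂f/∂y = 16*y^3
∂f/∂z = 8*x*z
∇f at (1, 2, -2) = (12, 128, -16)
∇f · n = (12)(4) + (128)(2) + (-16)(-1) = 320

320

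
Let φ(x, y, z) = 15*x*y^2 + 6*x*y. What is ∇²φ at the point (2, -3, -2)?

∂²φ/∂x² = 0
∂²φ/∂y² = 30*x
∂²φ/∂z² = 0
∇²φ = 30*x
At (2, -3, -2): 60.

60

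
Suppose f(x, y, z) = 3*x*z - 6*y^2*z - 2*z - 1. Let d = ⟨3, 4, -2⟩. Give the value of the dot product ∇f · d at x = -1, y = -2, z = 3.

373

∂f/∂x = 3*z
∂f/∂y = -12*y*z
∂f/∂z = 3*x - 6*y^2 - 2
∇f at (-1, -2, 3) = (9, 72, -29)
∇f · d = (9)(3) + (72)(4) + (-29)(-2) = 373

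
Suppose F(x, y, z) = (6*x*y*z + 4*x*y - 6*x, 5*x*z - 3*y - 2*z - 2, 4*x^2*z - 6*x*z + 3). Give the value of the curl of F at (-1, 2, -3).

(∇×F)₁ = ∂F₃/∂y − ∂F₂/∂z = -5*x + 2
(∇×F)₂ = ∂F₁/∂z − ∂F₃/∂x = 6*x*y - 8*x*z + 6*z
(∇×F)₃ = ∂F₂/∂x − ∂F₁/∂y = -6*x*z - 4*x + 5*z
∇×F = (-5*x + 2, 6*x*y - 8*x*z + 6*z, -6*x*z - 4*x + 5*z)
At (-1, 2, -3): (7, -54, -29).

(7, -54, -29)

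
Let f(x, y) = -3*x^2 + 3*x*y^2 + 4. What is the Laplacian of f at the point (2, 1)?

6

∂²f/∂x² = -6
∂²f/∂y² = 6*x
∇²f = 6*x - 6
At (2, 1): 6.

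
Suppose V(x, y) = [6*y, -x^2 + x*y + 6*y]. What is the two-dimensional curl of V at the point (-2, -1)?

-3

∂V₂/∂x = -2*x + y
∂V₁/∂y = 6
Scalar curl = -2*x + y - 6
At (-2, -1): -3.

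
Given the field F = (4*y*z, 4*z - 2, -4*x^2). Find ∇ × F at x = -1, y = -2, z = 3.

(∇×F)₁ = ∂F₃/∂y − ∂F₂/∂z = -4
(∇×F)₂ = ∂F₁/∂z − ∂F₃/∂x = 8*x + 4*y
(∇×F)₃ = ∂F₂/∂x − ∂F₁/∂y = -4*z
∇×F = (-4, 8*x + 4*y, -4*z)
At (-1, -2, 3): (-4, -16, -12).

(-4, -16, -12)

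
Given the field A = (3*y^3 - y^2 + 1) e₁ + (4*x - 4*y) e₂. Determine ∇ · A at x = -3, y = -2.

-4

∂A₁/∂x = 0
∂A₂/∂y = -4
∇·A = -4
At (-3, -2): -4.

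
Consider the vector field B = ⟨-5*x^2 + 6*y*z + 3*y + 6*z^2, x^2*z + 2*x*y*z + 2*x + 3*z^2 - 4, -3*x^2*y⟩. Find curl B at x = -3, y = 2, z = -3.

(-6, -60, 23)

(∇×B)₁ = ∂B₃/∂y − ∂B₂/∂z = -4*x^2 - 2*x*y - 6*z
(∇×B)₂ = ∂B₁/∂z − ∂B₃/∂x = 6*x*y + 6*y + 12*z
(∇×B)₃ = ∂B₂/∂x − ∂B₁/∂y = 2*x*z + 2*y*z - 6*z - 1
∇×B = (-4*x^2 - 2*x*y - 6*z, 6*x*y + 6*y + 12*z, 2*x*z + 2*y*z - 6*z - 1)
At (-3, 2, -3): (-6, -60, 23).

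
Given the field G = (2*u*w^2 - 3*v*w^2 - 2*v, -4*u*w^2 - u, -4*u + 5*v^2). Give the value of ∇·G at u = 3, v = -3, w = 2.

8

∂G₁/∂u = 2*w^2
∂G₂/∂v = 0
∂G₃/∂w = 0
∇·G = 2*w^2
At (3, -3, 2): 8.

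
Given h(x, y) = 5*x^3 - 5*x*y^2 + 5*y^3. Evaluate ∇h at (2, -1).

∂h/∂x = 15*x^2 - 5*y^2
∂h/∂y = -10*x*y + 15*y^2
∇h = (15*x^2 - 5*y^2, -10*x*y + 15*y^2)
At (2, -1): (55, 35).

(55, 35)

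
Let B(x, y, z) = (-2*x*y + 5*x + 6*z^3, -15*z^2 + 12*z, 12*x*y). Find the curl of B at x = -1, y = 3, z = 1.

(6, -18, -2)

(∇×B)₁ = ∂B₃/∂y − ∂B₂/∂z = 12*x + 30*z - 12
(∇×B)₂ = ∂B₁/∂z − ∂B₃/∂x = -12*y + 18*z^2
(∇×B)₃ = ∂B₂/∂x − ∂B₁/∂y = 2*x
∇×B = (12*x + 30*z - 12, -12*y + 18*z^2, 2*x)
At (-1, 3, 1): (6, -18, -2).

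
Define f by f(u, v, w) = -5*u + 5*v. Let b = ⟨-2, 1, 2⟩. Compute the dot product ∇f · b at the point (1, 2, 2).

15

∂f/∂u = -5
∂f/∂v = 5
∂f/∂w = 0
∇f at (1, 2, 2) = (-5, 5, 0)
∇f · b = (-5)(-2) + (5)(1) + (0)(2) = 15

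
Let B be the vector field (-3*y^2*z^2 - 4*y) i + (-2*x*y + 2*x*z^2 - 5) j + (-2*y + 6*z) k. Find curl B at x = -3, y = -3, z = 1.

(10, -54, -6)

(∇×B)₁ = ∂B₃/∂y − ∂B₂/∂z = -4*x*z - 2
(∇×B)₂ = ∂B₁/∂z − ∂B₃/∂x = -6*y^2*z
(∇×B)₃ = ∂B₂/∂x − ∂B₁/∂y = 6*y*z^2 - 2*y + 2*z^2 + 4
∇×B = (-4*x*z - 2, -6*y^2*z, 6*y*z^2 - 2*y + 2*z^2 + 4)
At (-3, -3, 1): (10, -54, -6).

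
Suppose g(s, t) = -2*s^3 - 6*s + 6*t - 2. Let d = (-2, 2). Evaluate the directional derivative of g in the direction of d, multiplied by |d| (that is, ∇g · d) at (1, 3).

36

∂g/∂s = -6*s^2 - 6
∂g/∂t = 6
∇g at (1, 3) = (-12, 6)
∇g · d = (-12)(-2) + (6)(2) = 36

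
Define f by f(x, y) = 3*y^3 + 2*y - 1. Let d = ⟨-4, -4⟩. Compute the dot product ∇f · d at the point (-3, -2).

-152

∂f/∂x = 0
∂f/∂y = 9*y^2 + 2
∇f at (-3, -2) = (0, 38)
∇f · d = (0)(-4) + (38)(-4) = -152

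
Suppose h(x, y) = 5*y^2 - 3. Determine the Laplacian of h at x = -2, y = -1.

∂²h/∂x² = 0
∂²h/∂y² = 10
∇²h = 10
At (-2, -1): 10.

10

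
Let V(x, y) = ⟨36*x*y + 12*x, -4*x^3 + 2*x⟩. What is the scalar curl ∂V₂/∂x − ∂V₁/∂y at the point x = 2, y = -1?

-118

∂V₂/∂x = -12*x^2 + 2
∂V₁/∂y = 36*x
Scalar curl = -12*x^2 - 36*x + 2
At (2, -1): -118.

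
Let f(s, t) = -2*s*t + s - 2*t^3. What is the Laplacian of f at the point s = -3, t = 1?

∂²f/∂s² = 0
∂²f/∂t² = -12*t
∇²f = -12*t
At (-3, 1): -12.

-12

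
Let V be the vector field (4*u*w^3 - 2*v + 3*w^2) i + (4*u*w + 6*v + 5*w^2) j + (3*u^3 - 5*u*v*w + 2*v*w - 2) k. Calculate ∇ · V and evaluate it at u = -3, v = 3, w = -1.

∂V₁/∂u = 4*w^3
∂V₂/∂v = 6
∂V₃/∂w = -5*u*v + 2*v
∇·V = -5*u*v + 2*v + 4*w^3 + 6
At (-3, 3, -1): 53.

53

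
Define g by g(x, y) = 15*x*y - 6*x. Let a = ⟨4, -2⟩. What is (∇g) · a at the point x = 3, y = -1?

∂g/∂x = 15*y - 6
∂g/∂y = 15*x
∇g at (3, -1) = (-21, 45)
∇g · a = (-21)(4) + (45)(-2) = -174

-174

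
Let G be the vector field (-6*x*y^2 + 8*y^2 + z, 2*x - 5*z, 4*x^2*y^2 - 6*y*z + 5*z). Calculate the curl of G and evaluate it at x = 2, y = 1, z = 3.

(19, -15, 10)

(∇×G)₁ = ∂G₃/∂y − ∂G₂/∂z = 8*x^2*y - 6*z + 5
(∇×G)₂ = ∂G₁/∂z − ∂G₃/∂x = -8*x*y^2 + 1
(∇×G)₃ = ∂G₂/∂x − ∂G₁/∂y = 12*x*y - 16*y + 2
∇×G = (8*x^2*y - 6*z + 5, -8*x*y^2 + 1, 12*x*y - 16*y + 2)
At (2, 1, 3): (19, -15, 10).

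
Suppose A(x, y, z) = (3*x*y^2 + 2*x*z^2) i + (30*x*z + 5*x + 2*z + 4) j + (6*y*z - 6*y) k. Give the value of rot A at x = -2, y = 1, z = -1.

(∇×A)₁ = ∂A₃/∂y − ∂A₂/∂z = -30*x + 6*z - 8
(∇×A)₂ = ∂A₁/∂z − ∂A₃/∂x = 4*x*z
(∇×A)₃ = ∂A₂/∂x − ∂A₁/∂y = -6*x*y + 30*z + 5
∇×A = (-30*x + 6*z - 8, 4*x*z, -6*x*y + 30*z + 5)
At (-2, 1, -1): (46, 8, -13).

(46, 8, -13)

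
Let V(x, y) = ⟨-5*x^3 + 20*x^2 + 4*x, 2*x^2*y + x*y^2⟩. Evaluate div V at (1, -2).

27

∂V₁/∂x = -15*x^2 + 40*x + 4
∂V₂/∂y = 2*x^2 + 2*x*y
∇·V = -13*x^2 + 2*x*y + 40*x + 4
At (1, -2): 27.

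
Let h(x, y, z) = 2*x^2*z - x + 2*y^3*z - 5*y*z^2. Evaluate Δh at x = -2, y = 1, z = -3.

-58

∂²h/∂x² = 4*z
∂²h/∂y² = 12*y*z
∂²h/∂z² = -10*y
∇²h = 12*y*z - 10*y + 4*z
At (-2, 1, -3): -58.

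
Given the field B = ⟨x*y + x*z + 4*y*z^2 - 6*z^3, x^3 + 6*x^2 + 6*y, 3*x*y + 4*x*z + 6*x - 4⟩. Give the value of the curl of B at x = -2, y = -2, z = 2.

(-6, -114, -26)

(∇×B)₁ = ∂B₃/∂y − ∂B₂/∂z = 3*x
(∇×B)₂ = ∂B₁/∂z − ∂B₃/∂x = x + 8*y*z - 3*y - 18*z^2 - 4*z - 6
(∇×B)₃ = ∂B₂/∂x − ∂B₁/∂y = 3*x^2 + 11*x - 4*z^2
∇×B = (3*x, x + 8*y*z - 3*y - 18*z^2 - 4*z - 6, 3*x^2 + 11*x - 4*z^2)
At (-2, -2, 2): (-6, -114, -26).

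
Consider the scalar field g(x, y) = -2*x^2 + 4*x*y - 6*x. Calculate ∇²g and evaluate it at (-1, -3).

∂²g/∂x² = -4
∂²g/∂y² = 0
∇²g = -4
At (-1, -3): -4.

-4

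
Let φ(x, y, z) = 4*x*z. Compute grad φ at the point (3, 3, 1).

(4, 0, 12)

∂φ/∂x = 4*z
∂φ/∂y = 0
∂φ/∂z = 4*x
∇φ = (4*z, 0, 4*x)
At (3, 3, 1): (4, 0, 12).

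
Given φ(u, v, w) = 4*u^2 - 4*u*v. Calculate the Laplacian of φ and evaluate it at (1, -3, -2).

∂²φ/∂u² = 8
∂²φ/∂v² = 0
∂²φ/∂w² = 0
∇²φ = 8
At (1, -3, -2): 8.

8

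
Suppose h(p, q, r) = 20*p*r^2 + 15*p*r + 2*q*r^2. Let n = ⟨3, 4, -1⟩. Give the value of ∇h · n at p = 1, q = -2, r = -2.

231

∂h/∂p = 20*r^2 + 15*r
∂h/∂q = 2*r^2
∂h/∂r = 40*p*r + 15*p + 4*q*r
∇h at (1, -2, -2) = (50, 8, -49)
∇h · n = (50)(3) + (8)(4) + (-49)(-1) = 231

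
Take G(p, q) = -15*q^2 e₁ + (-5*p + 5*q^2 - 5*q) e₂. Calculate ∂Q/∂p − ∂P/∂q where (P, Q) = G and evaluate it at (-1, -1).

-35

∂G₂/∂p = -5
∂G₁/∂q = -30*q
Scalar curl = 30*q - 5
At (-1, -1): -35.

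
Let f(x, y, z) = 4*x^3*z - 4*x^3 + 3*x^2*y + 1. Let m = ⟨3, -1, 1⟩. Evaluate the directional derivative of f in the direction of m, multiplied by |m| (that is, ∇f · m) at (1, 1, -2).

∂f/∂x = 12*x^2*z - 12*x^2 + 6*x*y
∂f/∂y = 3*x^2
∂f/∂z = 4*x^3
∇f at (1, 1, -2) = (-30, 3, 4)
∇f · m = (-30)(3) + (3)(-1) + (4)(1) = -89

-89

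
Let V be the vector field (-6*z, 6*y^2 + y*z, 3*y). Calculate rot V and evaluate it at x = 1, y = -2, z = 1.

(∇×V)₁ = ∂V₃/∂y − ∂V₂/∂z = -y + 3
(∇×V)₂ = ∂V₁/∂z − ∂V₃/∂x = -6
(∇×V)₃ = ∂V₂/∂x − ∂V₁/∂y = 0
∇×V = (-y + 3, -6, 0)
At (1, -2, 1): (5, -6, 0).

(5, -6, 0)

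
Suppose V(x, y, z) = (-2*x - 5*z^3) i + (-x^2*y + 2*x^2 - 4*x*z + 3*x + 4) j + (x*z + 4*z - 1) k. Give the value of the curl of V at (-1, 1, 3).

(-4, -138, -11)

(∇×V)₁ = ∂V₃/∂y − ∂V₂/∂z = 4*x
(∇×V)₂ = ∂V₁/∂z − ∂V₃/∂x = -15*z^2 - z
(∇×V)₃ = ∂V₂/∂x − ∂V₁/∂y = -2*x*y + 4*x - 4*z + 3
∇×V = (4*x, -15*z^2 - z, -2*x*y + 4*x - 4*z + 3)
At (-1, 1, 3): (-4, -138, -11).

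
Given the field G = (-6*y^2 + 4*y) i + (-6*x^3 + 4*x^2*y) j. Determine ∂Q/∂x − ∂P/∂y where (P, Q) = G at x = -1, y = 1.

∂G₂/∂x = -18*x^2 + 8*x*y
∂G₁/∂y = -12*y + 4
Scalar curl = -18*x^2 + 8*x*y + 12*y - 4
At (-1, 1): -18.

-18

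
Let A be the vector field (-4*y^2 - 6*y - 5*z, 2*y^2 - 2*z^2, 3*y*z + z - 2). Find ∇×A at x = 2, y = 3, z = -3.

(-21, -5, 30)

(∇×A)₁ = ∂A₃/∂y − ∂A₂/∂z = 7*z
(∇×A)₂ = ∂A₁/∂z − ∂A₃/∂x = -5
(∇×A)₃ = ∂A₂/∂x − ∂A₁/∂y = 8*y + 6
∇×A = (7*z, -5, 8*y + 6)
At (2, 3, -3): (-21, -5, 30).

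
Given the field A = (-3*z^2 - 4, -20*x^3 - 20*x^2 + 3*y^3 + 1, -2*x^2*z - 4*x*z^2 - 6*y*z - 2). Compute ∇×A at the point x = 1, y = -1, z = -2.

(∇×A)₁ = ∂A₃/∂y − ∂A₂/∂z = -6*z
(∇×A)₂ = ∂A₁/∂z − ∂A₃/∂x = 4*x*z + 4*z^2 - 6*z
(∇×A)₃ = ∂A₂/∂x − ∂A₁/∂y = -60*x^2 - 40*x
∇×A = (-6*z, 4*x*z + 4*z^2 - 6*z, -60*x^2 - 40*x)
At (1, -1, -2): (12, 20, -100).

(12, 20, -100)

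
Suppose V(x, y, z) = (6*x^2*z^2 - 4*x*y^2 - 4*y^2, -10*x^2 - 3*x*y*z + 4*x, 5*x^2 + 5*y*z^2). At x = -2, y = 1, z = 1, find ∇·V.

-12

∂V₁/∂x = 12*x*z^2 - 4*y^2
∂V₂/∂y = -3*x*z
∂V₃/∂z = 10*y*z
∇·V = 12*x*z^2 - 3*x*z - 4*y^2 + 10*y*z
At (-2, 1, 1): -12.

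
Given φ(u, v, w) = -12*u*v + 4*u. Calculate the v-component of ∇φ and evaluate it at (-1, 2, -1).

(∇φ)_2 = ∂φ/∂v = -12*u
At (-1, 2, -1): 12.

12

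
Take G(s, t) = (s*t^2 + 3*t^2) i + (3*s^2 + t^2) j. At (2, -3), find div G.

∂G₁/∂s = t^2
∂G₂/∂t = 2*t
∇·G = t^2 + 2*t
At (2, -3): 3.

3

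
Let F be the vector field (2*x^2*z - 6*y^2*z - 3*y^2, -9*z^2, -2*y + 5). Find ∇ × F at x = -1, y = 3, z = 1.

(∇×F)₁ = ∂F₃/∂y − ∂F₂/∂z = 18*z - 2
(∇×F)₂ = ∂F₁/∂z − ∂F₃/∂x = 2*x^2 - 6*y^2
(∇×F)₃ = ∂F₂/∂x − ∂F₁/∂y = 12*y*z + 6*y
∇×F = (18*z - 2, 2*x^2 - 6*y^2, 12*y*z + 6*y)
At (-1, 3, 1): (16, -52, 54).

(16, -52, 54)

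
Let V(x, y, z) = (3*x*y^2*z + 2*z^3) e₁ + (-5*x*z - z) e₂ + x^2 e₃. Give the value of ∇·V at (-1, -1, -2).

-6

∂V₁/∂x = 3*y^2*z
∂V₂/∂y = 0
∂V₃/∂z = 0
∇·V = 3*y^2*z
At (-1, -1, -2): -6.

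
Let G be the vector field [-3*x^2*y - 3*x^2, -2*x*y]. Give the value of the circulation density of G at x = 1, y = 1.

1

∂G₂/∂x = -2*y
∂G₁/∂y = -3*x^2
Scalar curl = 3*x^2 - 2*y
At (1, 1): 1.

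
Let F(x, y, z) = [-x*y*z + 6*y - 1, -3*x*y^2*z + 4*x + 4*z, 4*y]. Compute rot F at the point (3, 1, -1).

(9, -3, -2)

(∇×F)₁ = ∂F₃/∂y − ∂F₂/∂z = 3*x*y^2
(∇×F)₂ = ∂F₁/∂z − ∂F₃/∂x = -x*y
(∇×F)₃ = ∂F₂/∂x − ∂F₁/∂y = x*z - 3*y^2*z - 2
∇×F = (3*x*y^2, -x*y, x*z - 3*y^2*z - 2)
At (3, 1, -1): (9, -3, -2).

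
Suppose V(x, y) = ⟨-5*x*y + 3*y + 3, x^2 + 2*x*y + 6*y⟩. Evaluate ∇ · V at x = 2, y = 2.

∂V₁/∂x = -5*y
∂V₂/∂y = 2*x + 6
∇·V = 2*x - 5*y + 6
At (2, 2): 0.

0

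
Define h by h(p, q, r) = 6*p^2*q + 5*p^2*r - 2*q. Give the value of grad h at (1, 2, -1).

∂h/∂p = 12*p*q + 10*p*r
∂h/∂q = 6*p^2 - 2
∂h/∂r = 5*p^2
∇h = (12*p*q + 10*p*r, 6*p^2 - 2, 5*p^2)
At (1, 2, -1): (14, 4, 5).

(14, 4, 5)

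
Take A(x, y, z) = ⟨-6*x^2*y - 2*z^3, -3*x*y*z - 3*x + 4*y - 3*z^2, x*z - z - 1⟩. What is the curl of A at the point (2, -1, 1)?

(∇×A)₁ = ∂A₃/∂y − ∂A₂/∂z = 3*x*y + 6*z
(∇×A)₂ = ∂A₁/∂z − ∂A₃/∂x = -6*z^2 - z
(∇×A)₃ = ∂A₂/∂x − ∂A₁/∂y = 6*x^2 - 3*y*z - 3
∇×A = (3*x*y + 6*z, -6*z^2 - z, 6*x^2 - 3*y*z - 3)
At (2, -1, 1): (0, -7, 24).

(0, -7, 24)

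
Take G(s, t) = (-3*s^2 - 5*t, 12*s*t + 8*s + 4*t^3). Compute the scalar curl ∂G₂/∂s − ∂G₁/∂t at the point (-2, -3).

∂G₂/∂s = 12*t + 8
∂G₁/∂t = -5
Scalar curl = 12*t + 13
At (-2, -3): -23.

-23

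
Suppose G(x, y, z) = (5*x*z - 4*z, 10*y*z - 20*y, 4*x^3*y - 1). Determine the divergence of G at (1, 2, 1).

∂G₁/∂x = 5*z
∂G₂/∂y = 10*z - 20
∂G₃/∂z = 0
∇·G = 15*z - 20
At (1, 2, 1): -5.

-5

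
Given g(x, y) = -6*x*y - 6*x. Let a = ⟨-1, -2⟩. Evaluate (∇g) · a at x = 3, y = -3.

∂g/∂x = -6*y - 6
∂g/∂y = -6*x
∇g at (3, -3) = (12, -18)
∇g · a = (12)(-1) + (-18)(-2) = 24

24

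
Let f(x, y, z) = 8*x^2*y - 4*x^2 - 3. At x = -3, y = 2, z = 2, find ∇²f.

24

∂²f/∂x² = 8*(2*y - 1)
∂²f/∂y² = 0
∂²f/∂z² = 0
∇²f = 16*y - 8
At (-3, 2, 2): 24.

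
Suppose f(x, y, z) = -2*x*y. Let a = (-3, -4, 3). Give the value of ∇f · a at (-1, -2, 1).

∂f/∂x = -2*y
∂f/∂y = -2*x
∂f/∂z = 0
∇f at (-1, -2, 1) = (4, 2, 0)
∇f · a = (4)(-3) + (2)(-4) + (0)(3) = -20

-20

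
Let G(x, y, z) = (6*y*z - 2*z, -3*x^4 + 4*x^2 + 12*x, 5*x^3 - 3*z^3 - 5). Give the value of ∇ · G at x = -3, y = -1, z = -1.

-9

∂G₁/∂x = 0
∂G₂/∂y = 0
∂G₃/∂z = -9*z^2
∇·G = -9*z^2
At (-3, -1, -1): -9.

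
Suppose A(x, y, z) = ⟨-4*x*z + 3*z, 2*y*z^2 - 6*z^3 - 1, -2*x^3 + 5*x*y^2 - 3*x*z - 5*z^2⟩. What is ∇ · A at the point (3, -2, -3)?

51

∂A₁/∂x = -4*z
∂A₂/∂y = 2*z^2
∂A₃/∂z = -3*x - 10*z
∇·A = -3*x + 2*z^2 - 14*z
At (3, -2, -3): 51.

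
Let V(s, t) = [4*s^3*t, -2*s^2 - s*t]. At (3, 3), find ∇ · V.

321

∂V₁/∂s = 12*s^2*t
∂V₂/∂t = -s
∇·V = 12*s^2*t - s
At (3, 3): 321.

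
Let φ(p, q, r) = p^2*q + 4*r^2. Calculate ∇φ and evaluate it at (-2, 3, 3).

∂φ/∂p = 2*p*q
∂φ/∂q = p^2
∂φ/∂r = 8*r
∇φ = (2*p*q, p^2, 8*r)
At (-2, 3, 3): (-12, 4, 24).

(-12, 4, 24)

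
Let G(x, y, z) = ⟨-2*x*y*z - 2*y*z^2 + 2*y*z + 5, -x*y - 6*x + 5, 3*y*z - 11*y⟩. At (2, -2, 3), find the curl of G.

(-2, 28, 20)

(∇×G)₁ = ∂G₃/∂y − ∂G₂/∂z = 3*z - 11
(∇×G)₂ = ∂G₁/∂z − ∂G₃/∂x = -2*x*y - 4*y*z + 2*y
(∇×G)₃ = ∂G₂/∂x − ∂G₁/∂y = 2*x*z - y + 2*z^2 - 2*z - 6
∇×G = (3*z - 11, -2*x*y - 4*y*z + 2*y, 2*x*z - y + 2*z^2 - 2*z - 6)
At (2, -2, 3): (-2, 28, 20).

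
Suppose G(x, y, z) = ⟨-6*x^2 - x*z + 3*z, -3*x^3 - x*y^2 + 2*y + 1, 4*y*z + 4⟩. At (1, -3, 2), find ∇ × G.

(8, 2, -18)

(∇×G)₁ = ∂G₃/∂y − ∂G₂/∂z = 4*z
(∇×G)₂ = ∂G₁/∂z − ∂G₃/∂x = -x + 3
(∇×G)₃ = ∂G₂/∂x − ∂G₁/∂y = -9*x^2 - y^2
∇×G = (4*z, -x + 3, -9*x^2 - y^2)
At (1, -3, 2): (8, 2, -18).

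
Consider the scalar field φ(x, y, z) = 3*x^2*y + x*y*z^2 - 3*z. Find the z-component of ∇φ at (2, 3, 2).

(∇φ)_3 = ∂φ/∂z = 2*x*y*z - 3
At (2, 3, 2): 21.

21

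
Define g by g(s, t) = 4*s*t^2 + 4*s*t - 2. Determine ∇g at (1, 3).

∂g/∂s = 4*t^2 + 4*t
∂g/∂t = 8*s*t + 4*s
∇g = (4*t^2 + 4*t, 8*s*t + 4*s)
At (1, 3): (48, 28).

(48, 28)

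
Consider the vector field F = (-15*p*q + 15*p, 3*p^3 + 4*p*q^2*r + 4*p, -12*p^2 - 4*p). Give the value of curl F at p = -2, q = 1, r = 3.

(∇×F)₁ = ∂F₃/∂q − ∂F₂/∂r = -4*p*q^2
(∇×F)₂ = ∂F₁/∂r − ∂F₃/∂p = 24*p + 4
(∇×F)₃ = ∂F₂/∂p − ∂F₁/∂q = 9*p^2 + 15*p + 4*q^2*r + 4
∇×F = (-4*p*q^2, 24*p + 4, 9*p^2 + 15*p + 4*q^2*r + 4)
At (-2, 1, 3): (8, -44, 22).

(8, -44, 22)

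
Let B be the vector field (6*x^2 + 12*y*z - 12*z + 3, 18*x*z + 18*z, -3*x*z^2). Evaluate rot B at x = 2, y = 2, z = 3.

(-54, 39, 18)

(∇×B)₁ = ∂B₃/∂y − ∂B₂/∂z = -18*x - 18
(∇×B)₂ = ∂B₁/∂z − ∂B₃/∂x = 12*y + 3*z^2 - 12
(∇×B)₃ = ∂B₂/∂x − ∂B₁/∂y = 6*z
∇×B = (-18*x - 18, 12*y + 3*z^2 - 12, 6*z)
At (2, 2, 3): (-54, 39, 18).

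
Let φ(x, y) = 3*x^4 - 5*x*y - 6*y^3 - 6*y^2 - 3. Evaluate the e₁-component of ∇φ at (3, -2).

(∇φ)_1 = ∂φ/∂x = 12*x^3 - 5*y
At (3, -2): 334.

334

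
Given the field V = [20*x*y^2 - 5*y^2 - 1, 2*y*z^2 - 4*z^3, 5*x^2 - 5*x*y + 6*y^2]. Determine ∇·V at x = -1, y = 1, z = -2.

28

∂V₁/∂x = 20*y^2
∂V₂/∂y = 2*z^2
∂V₃/∂z = 0
∇·V = 20*y^2 + 2*z^2
At (-1, 1, -2): 28.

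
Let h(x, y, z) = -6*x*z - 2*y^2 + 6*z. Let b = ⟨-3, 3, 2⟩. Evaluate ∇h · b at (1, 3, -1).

∂h/∂x = -6*z
∂h/∂y = -4*y
∂h/∂z = -6*x + 6
∇h at (1, 3, -1) = (6, -12, 0)
∇h · b = (6)(-3) + (-12)(3) + (0)(2) = -54

-54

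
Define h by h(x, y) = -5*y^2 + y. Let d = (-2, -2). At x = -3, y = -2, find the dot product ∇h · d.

∂h/∂x = 0
∂h/∂y = -10*y + 1
∇h at (-3, -2) = (0, 21)
∇h · d = (0)(-2) + (21)(-2) = -42

-42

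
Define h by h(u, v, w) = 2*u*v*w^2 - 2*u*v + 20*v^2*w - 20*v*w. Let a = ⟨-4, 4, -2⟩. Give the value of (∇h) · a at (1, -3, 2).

-1456

∂h/∂u = 2*v*w^2 - 2*v
∂h/∂v = 2*u*w^2 - 2*u + 40*v*w - 20*w
∂h/∂w = 4*u*v*w + 20*v^2 - 20*v
∇h at (1, -3, 2) = (-18, -274, 216)
∇h · a = (-18)(-4) + (-274)(4) + (216)(-2) = -1456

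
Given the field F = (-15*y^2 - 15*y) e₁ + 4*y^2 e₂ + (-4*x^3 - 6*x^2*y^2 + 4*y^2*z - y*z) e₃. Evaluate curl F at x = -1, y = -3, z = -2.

(86, -96, -75)

(∇×F)₁ = ∂F₃/∂y − ∂F₂/∂z = -12*x^2*y + 8*y*z - z
(∇×F)₂ = ∂F₁/∂z − ∂F₃/∂x = 12*x^2 + 12*x*y^2
(∇×F)₃ = ∂F₂/∂x − ∂F₁/∂y = 30*y + 15
∇×F = (-12*x^2*y + 8*y*z - z, 12*x^2 + 12*x*y^2, 30*y + 15)
At (-1, -3, -2): (86, -96, -75).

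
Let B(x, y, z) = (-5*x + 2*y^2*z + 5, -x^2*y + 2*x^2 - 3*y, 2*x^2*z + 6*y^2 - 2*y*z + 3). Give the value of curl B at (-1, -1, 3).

(-18, 14, 6)

(∇×B)₁ = ∂B₃/∂y − ∂B₂/∂z = 12*y - 2*z
(∇×B)₂ = ∂B₁/∂z − ∂B₃/∂x = -4*x*z + 2*y^2
(∇×B)₃ = ∂B₂/∂x − ∂B₁/∂y = -2*x*y + 4*x - 4*y*z
∇×B = (12*y - 2*z, -4*x*z + 2*y^2, -2*x*y + 4*x - 4*y*z)
At (-1, -1, 3): (-18, 14, 6).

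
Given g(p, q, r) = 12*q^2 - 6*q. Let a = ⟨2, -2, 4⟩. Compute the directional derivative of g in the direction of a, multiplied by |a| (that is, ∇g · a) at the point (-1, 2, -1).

-84

∂g/∂p = 0
∂g/∂q = 24*q - 6
∂g/∂r = 0
∇g at (-1, 2, -1) = (0, 42, 0)
∇g · a = (0)(2) + (42)(-2) + (0)(4) = -84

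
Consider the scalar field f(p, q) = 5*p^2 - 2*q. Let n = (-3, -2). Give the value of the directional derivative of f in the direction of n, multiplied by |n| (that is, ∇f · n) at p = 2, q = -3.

-56

∂f/∂p = 10*p
∂f/∂q = -2
∇f at (2, -3) = (20, -2)
∇f · n = (20)(-3) + (-2)(-2) = -56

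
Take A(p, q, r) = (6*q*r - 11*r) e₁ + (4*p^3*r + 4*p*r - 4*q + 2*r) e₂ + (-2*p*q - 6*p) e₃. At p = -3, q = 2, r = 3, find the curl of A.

(∇×A)₁ = ∂A₃/∂q − ∂A₂/∂r = -4*p^3 - 6*p - 2
(∇×A)₂ = ∂A₁/∂r − ∂A₃/∂p = 8*q - 5
(∇×A)₃ = ∂A₂/∂p − ∂A₁/∂q = 12*p^2*r - 2*r
∇×A = (-4*p^3 - 6*p - 2, 8*q - 5, 12*p^2*r - 2*r)
At (-3, 2, 3): (124, 11, 318).

(124, 11, 318)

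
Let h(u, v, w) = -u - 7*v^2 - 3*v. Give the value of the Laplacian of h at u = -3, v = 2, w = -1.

-14

∂²h/∂u² = 0
∂²h/∂v² = -14
∂²h/∂w² = 0
∇²h = -14
At (-3, 2, -1): -14.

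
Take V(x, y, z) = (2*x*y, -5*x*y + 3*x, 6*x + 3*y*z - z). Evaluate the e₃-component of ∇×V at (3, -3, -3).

12

(∇×V)_3 = ∂V₂/∂x − ∂V₁/∂y
= -5*y + 3 − (2*x)
= -2*x - 5*y + 3
At (3, -3, -3): 12.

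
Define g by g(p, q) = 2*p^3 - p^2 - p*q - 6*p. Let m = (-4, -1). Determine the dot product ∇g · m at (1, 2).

∂g/∂p = 6*p^2 - 2*p - q - 6
∂g/∂q = -p
∇g at (1, 2) = (-4, -1)
∇g · m = (-4)(-4) + (-1)(-1) = 17

17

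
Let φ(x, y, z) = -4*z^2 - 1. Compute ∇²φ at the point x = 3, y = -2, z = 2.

-8

∂²φ/∂x² = 0
∂²φ/∂y² = 0
∂²φ/∂z² = -8
∇²φ = -8
At (3, -2, 2): -8.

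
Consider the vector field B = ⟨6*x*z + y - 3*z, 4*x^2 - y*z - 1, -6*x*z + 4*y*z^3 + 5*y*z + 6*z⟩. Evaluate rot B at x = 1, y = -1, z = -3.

(-124, -15, 7)

(∇×B)₁ = ∂B₃/∂y − ∂B₂/∂z = y + 4*z^3 + 5*z
(∇×B)₂ = ∂B₁/∂z − ∂B₃/∂x = 6*x + 6*z - 3
(∇×B)₃ = ∂B₂/∂x − ∂B₁/∂y = 8*x - 1
∇×B = (y + 4*z^3 + 5*z, 6*x + 6*z - 3, 8*x - 1)
At (1, -1, -3): (-124, -15, 7).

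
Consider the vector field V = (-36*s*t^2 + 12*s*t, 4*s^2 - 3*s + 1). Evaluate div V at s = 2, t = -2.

∂V₁/∂s = -36*t^2 + 12*t
∂V₂/∂t = 0
∇·V = -36*t^2 + 12*t
At (2, -2): -168.

-168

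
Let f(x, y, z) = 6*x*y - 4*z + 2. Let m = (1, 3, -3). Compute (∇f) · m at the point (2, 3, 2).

66

∂f/∂x = 6*y
∂f/∂y = 6*x
∂f/∂z = -4
∇f at (2, 3, 2) = (18, 12, -4)
∇f · m = (18)(1) + (12)(3) + (-4)(-3) = 66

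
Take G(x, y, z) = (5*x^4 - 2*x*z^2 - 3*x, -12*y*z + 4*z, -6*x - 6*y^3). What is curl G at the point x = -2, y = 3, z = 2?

(∇×G)₁ = ∂G₃/∂y − ∂G₂/∂z = -18*y^2 + 12*y - 4
(∇×G)₂ = ∂G₁/∂z − ∂G₃/∂x = -4*x*z + 6
(∇×G)₃ = ∂G₂/∂x − ∂G₁/∂y = 0
∇×G = (-18*y^2 + 12*y - 4, -4*x*z + 6, 0)
At (-2, 3, 2): (-130, 22, 0).

(-130, 22, 0)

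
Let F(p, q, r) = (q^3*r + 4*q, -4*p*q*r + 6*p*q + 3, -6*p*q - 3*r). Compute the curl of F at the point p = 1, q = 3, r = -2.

(6, 45, 92)

(∇×F)₁ = ∂F₃/∂q − ∂F₂/∂r = 4*p*q - 6*p
(∇×F)₂ = ∂F₁/∂r − ∂F₃/∂p = q^3 + 6*q
(∇×F)₃ = ∂F₂/∂p − ∂F₁/∂q = -3*q^2*r - 4*q*r + 6*q - 4
∇×F = (4*p*q - 6*p, q^3 + 6*q, -3*q^2*r - 4*q*r + 6*q - 4)
At (1, 3, -2): (6, 45, 92).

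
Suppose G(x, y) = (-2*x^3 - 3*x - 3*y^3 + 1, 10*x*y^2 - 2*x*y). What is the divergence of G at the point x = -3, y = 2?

-171

∂G₁/∂x = -6*x^2 - 3
∂G₂/∂y = 20*x*y - 2*x
∇·G = -6*x^2 + 20*x*y - 2*x - 3
At (-3, 2): -171.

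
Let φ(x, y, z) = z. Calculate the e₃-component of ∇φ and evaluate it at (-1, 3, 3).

(∇φ)_3 = ∂φ/∂z = 1
At (-1, 3, 3): 1.

1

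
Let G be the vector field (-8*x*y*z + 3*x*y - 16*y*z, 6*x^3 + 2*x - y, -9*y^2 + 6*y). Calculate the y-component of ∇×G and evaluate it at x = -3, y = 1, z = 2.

8

(∇×G)_2 = ∂G₁/∂z − ∂G₃/∂x
= -8*x*y - 16*y − (0)
= -8*x*y - 16*y
At (-3, 1, 2): 8.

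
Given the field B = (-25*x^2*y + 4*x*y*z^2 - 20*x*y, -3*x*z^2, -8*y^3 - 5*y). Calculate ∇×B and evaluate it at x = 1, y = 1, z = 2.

(∇×B)₁ = ∂B₃/∂y − ∂B₂/∂z = 6*x*z - 24*y^2 - 5
(∇×B)₂ = ∂B₁/∂z − ∂B₃/∂x = 8*x*y*z
(∇×B)₃ = ∂B₂/∂x − ∂B₁/∂y = 25*x^2 - 4*x*z^2 + 20*x - 3*z^2
∇×B = (6*x*z - 24*y^2 - 5, 8*x*y*z, 25*x^2 - 4*x*z^2 + 20*x - 3*z^2)
At (1, 1, 2): (-17, 16, 17).

(-17, 16, 17)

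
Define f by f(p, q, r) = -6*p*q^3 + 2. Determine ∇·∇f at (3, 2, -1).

-216

∂²f/∂p² = 0
∂²f/∂q² = -36*p*q
∂²f/∂r² = 0
∇²f = -36*p*q
At (3, 2, -1): -216.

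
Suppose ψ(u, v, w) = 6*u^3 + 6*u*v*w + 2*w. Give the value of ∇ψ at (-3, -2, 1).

∂ψ/∂u = 18*u^2 + 6*v*w
∂ψ/∂v = 6*u*w
∂ψ/∂w = 6*u*v + 2
∇ψ = (18*u^2 + 6*v*w, 6*u*w, 6*u*v + 2)
At (-3, -2, 1): (150, -18, 38).

(150, -18, 38)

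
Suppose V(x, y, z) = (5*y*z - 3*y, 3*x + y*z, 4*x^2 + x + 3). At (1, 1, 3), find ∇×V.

(-1, -4, -9)

(∇×V)₁ = ∂V₃/∂y − ∂V₂/∂z = -y
(∇×V)₂ = ∂V₁/∂z − ∂V₃/∂x = -8*x + 5*y - 1
(∇×V)₃ = ∂V₂/∂x − ∂V₁/∂y = -5*z + 6
∇×V = (-y, -8*x + 5*y - 1, -5*z + 6)
At (1, 1, 3): (-1, -4, -9).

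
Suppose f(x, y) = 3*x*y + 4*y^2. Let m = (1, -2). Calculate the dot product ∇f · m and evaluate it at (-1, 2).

-20

∂f/∂x = 3*y
∂f/∂y = 3*x + 8*y
∇f at (-1, 2) = (6, 13)
∇f · m = (6)(1) + (13)(-2) = -20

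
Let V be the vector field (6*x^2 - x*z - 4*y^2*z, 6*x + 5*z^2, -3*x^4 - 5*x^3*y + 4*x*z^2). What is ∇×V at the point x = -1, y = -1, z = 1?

(-5, -34, -2)

(∇×V)₁ = ∂V₃/∂y − ∂V₂/∂z = -5*x^3 - 10*z
(∇×V)₂ = ∂V₁/∂z − ∂V₃/∂x = 12*x^3 + 15*x^2*y - x - 4*y^2 - 4*z^2
(∇×V)₃ = ∂V₂/∂x − ∂V₁/∂y = 8*y*z + 6
∇×V = (-5*x^3 - 10*z, 12*x^3 + 15*x^2*y - x - 4*y^2 - 4*z^2, 8*y*z + 6)
At (-1, -1, 1): (-5, -34, -2).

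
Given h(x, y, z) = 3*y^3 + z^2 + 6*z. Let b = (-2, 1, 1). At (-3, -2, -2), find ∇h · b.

38

∂h/∂x = 0
∂h/∂y = 9*y^2
∂h/∂z = 2*z + 6
∇h at (-3, -2, -2) = (0, 36, 2)
∇h · b = (0)(-2) + (36)(1) + (2)(1) = 38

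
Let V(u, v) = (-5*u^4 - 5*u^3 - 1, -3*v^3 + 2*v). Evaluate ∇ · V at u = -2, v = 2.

∂V₁/∂u = -20*u^3 - 15*u^2
∂V₂/∂v = -9*v^2 + 2
∇·V = -20*u^3 - 15*u^2 - 9*v^2 + 2
At (-2, 2): 66.

66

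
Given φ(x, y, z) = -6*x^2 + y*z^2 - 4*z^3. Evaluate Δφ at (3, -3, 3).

-90

∂²φ/∂x² = -12
∂²φ/∂y² = 0
∂²φ/∂z² = 2*(y - 12*z)
∇²φ = 2*y - 24*z - 12
At (3, -3, 3): -90.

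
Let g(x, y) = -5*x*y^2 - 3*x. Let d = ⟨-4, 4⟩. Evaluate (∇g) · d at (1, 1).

∂g/∂x = -5*y^2 - 3
∂g/∂y = -10*x*y
∇g at (1, 1) = (-8, -10)
∇g · d = (-8)(-4) + (-10)(4) = -8

-8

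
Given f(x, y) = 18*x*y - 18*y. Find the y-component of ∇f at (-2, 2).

(∇f)_2 = ∂f/∂y = 18*x - 18
At (-2, 2): -54.

-54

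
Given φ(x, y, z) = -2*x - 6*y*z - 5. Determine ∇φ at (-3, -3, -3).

∂φ/∂x = -2
∂φ/∂y = -6*z
∂φ/∂z = -6*y
∇φ = (-2, -6*z, -6*y)
At (-3, -3, -3): (-2, 18, 18).

(-2, 18, 18)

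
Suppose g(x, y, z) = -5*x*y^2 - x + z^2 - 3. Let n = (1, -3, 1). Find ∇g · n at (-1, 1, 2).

∂g/∂x = -5*y^2 - 1
∂g/∂y = -10*x*y
∂g/∂z = 2*z
∇g at (-1, 1, 2) = (-6, 10, 4)
∇g · n = (-6)(1) + (10)(-3) + (4)(1) = -32

-32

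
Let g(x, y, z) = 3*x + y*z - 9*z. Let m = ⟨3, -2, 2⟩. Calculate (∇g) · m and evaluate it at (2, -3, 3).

-21

∂g/∂x = 3
∂g/∂y = z
∂g/∂z = y - 9
∇g at (2, -3, 3) = (3, 3, -12)
∇g · m = (3)(3) + (3)(-2) + (-12)(2) = -21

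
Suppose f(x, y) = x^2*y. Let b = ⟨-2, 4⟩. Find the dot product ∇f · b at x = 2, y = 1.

8

∂f/∂x = 2*x*y
∂f/∂y = x^2
∇f at (2, 1) = (4, 4)
∇f · b = (4)(-2) + (4)(4) = 8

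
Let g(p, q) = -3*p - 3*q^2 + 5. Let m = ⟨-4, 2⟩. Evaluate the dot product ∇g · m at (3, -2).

∂g/∂p = -3
∂g/∂q = -6*q
∇g at (3, -2) = (-3, 12)
∇g · m = (-3)(-4) + (12)(2) = 36

36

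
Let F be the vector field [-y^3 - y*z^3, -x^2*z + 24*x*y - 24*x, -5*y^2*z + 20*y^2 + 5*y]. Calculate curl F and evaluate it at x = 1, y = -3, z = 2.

(-54, 36, -65)

(∇×F)₁ = ∂F₃/∂y − ∂F₂/∂z = x^2 - 10*y*z + 40*y + 5
(∇×F)₂ = ∂F₁/∂z − ∂F₃/∂x = -3*y*z^2
(∇×F)₃ = ∂F₂/∂x − ∂F₁/∂y = -2*x*z + 3*y^2 + 24*y + z^3 - 24
∇×F = (x^2 - 10*y*z + 40*y + 5, -3*y*z^2, -2*x*z + 3*y^2 + 24*y + z^3 - 24)
At (1, -3, 2): (-54, 36, -65).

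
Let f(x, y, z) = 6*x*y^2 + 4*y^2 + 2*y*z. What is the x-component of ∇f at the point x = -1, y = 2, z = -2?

24

(∇f)_1 = ∂f/∂x = 6*y^2
At (-1, 2, -2): 24.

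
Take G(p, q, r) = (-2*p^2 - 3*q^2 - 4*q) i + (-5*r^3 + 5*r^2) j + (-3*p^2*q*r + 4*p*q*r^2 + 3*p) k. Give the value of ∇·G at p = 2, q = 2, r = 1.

∂G₁/∂p = -4*p
∂G₂/∂q = 0
∂G₃/∂r = -3*p^2*q + 8*p*q*r
∇·G = -3*p^2*q + 8*p*q*r - 4*p
At (2, 2, 1): 0.

0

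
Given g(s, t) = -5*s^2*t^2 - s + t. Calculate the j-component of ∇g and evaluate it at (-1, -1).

11

(∇g)_2 = ∂g/∂t = -10*s^2*t + 1
At (-1, -1): 11.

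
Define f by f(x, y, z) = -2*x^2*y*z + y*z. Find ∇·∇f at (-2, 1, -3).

∂²f/∂x² = -4*y*z
∂²f/∂y² = 0
∂²f/∂z² = 0
∇²f = -4*y*z
At (-2, 1, -3): 12.

12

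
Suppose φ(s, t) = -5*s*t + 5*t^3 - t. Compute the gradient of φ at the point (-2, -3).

(15, 144)

∂φ/∂s = -5*t
∂φ/∂t = -5*s + 15*t^2 - 1
∇φ = (-5*t, -5*s + 15*t^2 - 1)
At (-2, -3): (15, 144).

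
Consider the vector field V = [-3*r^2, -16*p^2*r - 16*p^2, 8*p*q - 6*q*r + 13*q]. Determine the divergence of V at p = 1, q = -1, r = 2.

6

∂V₁/∂p = 0
∂V₂/∂q = 0
∂V₃/∂r = -6*q
∇·V = -6*q
At (1, -1, 2): 6.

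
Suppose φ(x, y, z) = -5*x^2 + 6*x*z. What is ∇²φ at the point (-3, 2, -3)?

∂²φ/∂x² = -10
∂²φ/∂y² = 0
∂²φ/∂z² = 0
∇²φ = -10
At (-3, 2, -3): -10.

-10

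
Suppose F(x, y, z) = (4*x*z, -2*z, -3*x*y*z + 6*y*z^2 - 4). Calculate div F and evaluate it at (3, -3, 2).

∂F₁/∂x = 4*z
∂F₂/∂y = 0
∂F₃/∂z = -3*x*y + 12*y*z
∇·F = -3*x*y + 12*y*z + 4*z
At (3, -3, 2): -37.

-37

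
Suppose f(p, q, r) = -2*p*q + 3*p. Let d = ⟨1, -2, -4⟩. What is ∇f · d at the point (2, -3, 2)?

∂f/∂p = -2*q + 3
∂f/∂q = -2*p
∂f/∂r = 0
∇f at (2, -3, 2) = (9, -4, 0)
∇f · d = (9)(1) + (-4)(-2) + (0)(-4) = 17

17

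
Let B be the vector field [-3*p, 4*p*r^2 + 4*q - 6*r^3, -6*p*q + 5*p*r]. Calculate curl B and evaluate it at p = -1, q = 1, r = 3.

(∇×B)₁ = ∂B₃/∂q − ∂B₂/∂r = -8*p*r - 6*p + 18*r^2
(∇×B)₂ = ∂B₁/∂r − ∂B₃/∂p = 6*q - 5*r
(∇×B)₃ = ∂B₂/∂p − ∂B₁/∂q = 4*r^2
∇×B = (-8*p*r - 6*p + 18*r^2, 6*q - 5*r, 4*r^2)
At (-1, 1, 3): (192, -9, 36).

(192, -9, 36)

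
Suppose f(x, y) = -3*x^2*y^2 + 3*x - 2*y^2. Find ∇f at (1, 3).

(-51, -30)

∂f/∂x = -6*x*y^2 + 3
∂f/∂y = -6*x^2*y - 4*y
∇f = (-6*x*y^2 + 3, -6*x^2*y - 4*y)
At (1, 3): (-51, -30).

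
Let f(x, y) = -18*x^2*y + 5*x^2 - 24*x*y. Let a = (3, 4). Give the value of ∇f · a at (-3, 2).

54

∂f/∂x = -36*x*y + 10*x - 24*y
∂f/∂y = -18*x^2 - 24*x
∇f at (-3, 2) = (138, -90)
∇f · a = (138)(3) + (-90)(4) = 54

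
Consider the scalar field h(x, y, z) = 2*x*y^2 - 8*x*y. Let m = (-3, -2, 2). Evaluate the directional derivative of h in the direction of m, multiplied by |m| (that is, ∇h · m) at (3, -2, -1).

24

∂h/∂x = 2*y^2 - 8*y
∂h/∂y = 4*x*y - 8*x
∂h/∂z = 0
∇h at (3, -2, -1) = (24, -48, 0)
∇h · m = (24)(-3) + (-48)(-2) + (0)(2) = 24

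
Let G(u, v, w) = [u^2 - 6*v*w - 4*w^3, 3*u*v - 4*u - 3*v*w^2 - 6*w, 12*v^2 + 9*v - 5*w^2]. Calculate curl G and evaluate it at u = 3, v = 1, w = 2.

(51, -54, 11)

(∇×G)₁ = ∂G₃/∂v − ∂G₂/∂w = 6*v*w + 24*v + 15
(∇×G)₂ = ∂G₁/∂w − ∂G₃/∂u = -6*v - 12*w^2
(∇×G)₃ = ∂G₂/∂u − ∂G₁/∂v = 3*v + 6*w - 4
∇×G = (6*v*w + 24*v + 15, -6*v - 12*w^2, 3*v + 6*w - 4)
At (3, 1, 2): (51, -54, 11).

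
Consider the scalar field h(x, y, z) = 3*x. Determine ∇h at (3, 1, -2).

∂h/∂x = 3
∂h/∂y = 0
∂h/∂z = 0
∇h = (3, 0, 0)
At (3, 1, -2): (3, 0, 0).

(3, 0, 0)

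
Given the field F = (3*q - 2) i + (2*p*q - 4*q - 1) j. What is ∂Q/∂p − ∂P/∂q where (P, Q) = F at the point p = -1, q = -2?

-7

∂F₂/∂p = 2*q
∂F₁/∂q = 3
Scalar curl = 2*q - 3
At (-1, -2): -7.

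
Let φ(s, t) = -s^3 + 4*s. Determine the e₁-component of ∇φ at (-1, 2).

1

(∇φ)_1 = ∂φ/∂s = -3*s^2 + 4
At (-1, 2): 1.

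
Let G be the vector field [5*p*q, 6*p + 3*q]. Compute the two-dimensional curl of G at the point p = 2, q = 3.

∂G₂/∂p = 6
∂G₁/∂q = 5*p
Scalar curl = -5*p + 6
At (2, 3): -4.

-4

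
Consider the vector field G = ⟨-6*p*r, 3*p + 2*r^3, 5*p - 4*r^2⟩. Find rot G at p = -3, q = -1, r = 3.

(-54, 13, 3)

(∇×G)₁ = ∂G₃/∂q − ∂G₂/∂r = -6*r^2
(∇×G)₂ = ∂G₁/∂r − ∂G₃/∂p = -6*p - 5
(∇×G)₃ = ∂G₂/∂p − ∂G₁/∂q = 3
∇×G = (-6*r^2, -6*p - 5, 3)
At (-3, -1, 3): (-54, 13, 3).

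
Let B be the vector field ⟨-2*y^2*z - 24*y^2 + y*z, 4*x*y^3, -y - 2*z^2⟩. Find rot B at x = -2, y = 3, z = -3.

(∇×B)₁ = ∂B₃/∂y − ∂B₂/∂z = -1
(∇×B)₂ = ∂B₁/∂z − ∂B₃/∂x = -2*y^2 + y
(∇×B)₃ = ∂B₂/∂x − ∂B₁/∂y = 4*y^3 + 4*y*z + 48*y - z
∇×B = (-1, -2*y^2 + y, 4*y^3 + 4*y*z + 48*y - z)
At (-2, 3, -3): (-1, -15, 219).

(-1, -15, 219)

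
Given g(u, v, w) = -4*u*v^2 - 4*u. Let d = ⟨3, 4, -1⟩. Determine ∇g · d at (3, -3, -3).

168

∂g/∂u = -4*v^2 - 4
∂g/∂v = -8*u*v
∂g/∂w = 0
∇g at (3, -3, -3) = (-40, 72, 0)
∇g · d = (-40)(3) + (72)(4) + (0)(-1) = 168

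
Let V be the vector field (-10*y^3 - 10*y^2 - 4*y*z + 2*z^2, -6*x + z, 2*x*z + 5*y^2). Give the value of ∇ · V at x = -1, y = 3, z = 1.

-2

∂V₁/∂x = 0
∂V₂/∂y = 0
∂V₃/∂z = 2*x
∇·V = 2*x
At (-1, 3, 1): -2.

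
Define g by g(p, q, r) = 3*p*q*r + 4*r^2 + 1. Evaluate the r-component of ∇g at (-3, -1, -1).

(∇g)_3 = ∂g/∂r = 3*p*q + 8*r
At (-3, -1, -1): 1.

1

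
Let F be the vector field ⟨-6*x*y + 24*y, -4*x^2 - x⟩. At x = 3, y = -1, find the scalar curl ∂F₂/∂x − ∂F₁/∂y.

-31

∂F₂/∂x = -8*x - 1
∂F₁/∂y = -6*x + 24
Scalar curl = -2*x - 25
At (3, -1): -31.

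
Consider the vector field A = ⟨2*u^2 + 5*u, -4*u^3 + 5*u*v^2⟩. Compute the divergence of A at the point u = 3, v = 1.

∂A₁/∂u = 4*u + 5
∂A₂/∂v = 10*u*v
∇·A = 10*u*v + 4*u + 5
At (3, 1): 47.

47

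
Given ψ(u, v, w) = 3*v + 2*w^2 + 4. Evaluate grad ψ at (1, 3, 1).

(0, 3, 4)

∂ψ/∂u = 0
∂ψ/∂v = 3
∂ψ/∂w = 4*w
∇ψ = (0, 3, 4*w)
At (1, 3, 1): (0, 3, 4).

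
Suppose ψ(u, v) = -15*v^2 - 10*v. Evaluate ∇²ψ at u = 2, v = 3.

-30

∂²ψ/∂u² = 0
∂²ψ/∂v² = -30
∇²ψ = -30
At (2, 3): -30.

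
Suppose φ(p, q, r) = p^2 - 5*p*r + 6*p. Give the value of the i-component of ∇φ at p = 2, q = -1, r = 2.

(∇φ)_1 = ∂φ/∂p = 2*p - 5*r + 6
At (2, -1, 2): 0.

0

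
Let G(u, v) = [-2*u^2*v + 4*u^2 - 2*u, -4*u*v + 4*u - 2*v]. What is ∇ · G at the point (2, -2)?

∂G₁/∂u = -4*u*v + 8*u - 2
∂G₂/∂v = -4*u - 2
∇·G = -4*u*v + 4*u - 4
At (2, -2): 20.

20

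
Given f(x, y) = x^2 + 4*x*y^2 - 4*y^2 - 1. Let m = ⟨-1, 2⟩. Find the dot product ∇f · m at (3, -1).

-42

∂f/∂x = 2*x + 4*y^2
∂f/∂y = 8*x*y - 8*y
∇f at (3, -1) = (10, -16)
∇f · m = (10)(-1) + (-16)(2) = -42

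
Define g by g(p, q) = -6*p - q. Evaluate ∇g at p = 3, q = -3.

∂g/∂p = -6
∂g/∂q = -1
∇g = (-6, -1)
At (3, -3): (-6, -1).

(-6, -1)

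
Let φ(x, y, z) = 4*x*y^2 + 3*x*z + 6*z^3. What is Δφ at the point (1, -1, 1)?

∂²φ/∂x² = 0
∂²φ/∂y² = 8*x
∂²φ/∂z² = 36*z
∇²φ = 8*x + 36*z
At (1, -1, 1): 44.

44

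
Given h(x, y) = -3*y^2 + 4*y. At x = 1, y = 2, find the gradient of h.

∂h/∂x = 0
∂h/∂y = -6*y + 4
∇h = (0, -6*y + 4)
At (1, 2): (0, -8).

(0, -8)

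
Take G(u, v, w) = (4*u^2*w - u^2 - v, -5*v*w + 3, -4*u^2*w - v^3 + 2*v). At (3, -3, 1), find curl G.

(∇×G)₁ = ∂G₃/∂v − ∂G₂/∂w = -3*v^2 + 5*v + 2
(∇×G)₂ = ∂G₁/∂w − ∂G₃/∂u = 4*u^2 + 8*u*w
(∇×G)₃ = ∂G₂/∂u − ∂G₁/∂v = 1
∇×G = (-3*v^2 + 5*v + 2, 4*u^2 + 8*u*w, 1)
At (3, -3, 1): (-40, 60, 1).

(-40, 60, 1)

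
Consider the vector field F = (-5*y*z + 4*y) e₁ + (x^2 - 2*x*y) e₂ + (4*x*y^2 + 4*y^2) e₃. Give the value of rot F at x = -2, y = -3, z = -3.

(24, -21, -17)

(∇×F)₁ = ∂F₃/∂y − ∂F₂/∂z = 8*x*y + 8*y
(∇×F)₂ = ∂F₁/∂z − ∂F₃/∂x = -4*y^2 - 5*y
(∇×F)₃ = ∂F₂/∂x − ∂F₁/∂y = 2*x - 2*y + 5*z - 4
∇×F = (8*x*y + 8*y, -4*y^2 - 5*y, 2*x - 2*y + 5*z - 4)
At (-2, -3, -3): (24, -21, -17).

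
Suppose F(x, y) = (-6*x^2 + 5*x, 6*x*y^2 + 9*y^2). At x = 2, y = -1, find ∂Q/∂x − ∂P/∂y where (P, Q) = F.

6

∂F₂/∂x = 6*y^2
∂F₁/∂y = 0
Scalar curl = 6*y^2
At (2, -1): 6.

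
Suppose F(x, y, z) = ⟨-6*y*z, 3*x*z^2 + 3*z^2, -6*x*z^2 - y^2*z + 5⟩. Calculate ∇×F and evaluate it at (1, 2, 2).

(-32, 12, 24)

(∇×F)₁ = ∂F₃/∂y − ∂F₂/∂z = -6*x*z - 2*y*z - 6*z
(∇×F)₂ = ∂F₁/∂z − ∂F₃/∂x = -6*y + 6*z^2
(∇×F)₃ = ∂F₂/∂x − ∂F₁/∂y = 3*z^2 + 6*z
∇×F = (-6*x*z - 2*y*z - 6*z, -6*y + 6*z^2, 3*z^2 + 6*z)
At (1, 2, 2): (-32, 12, 24).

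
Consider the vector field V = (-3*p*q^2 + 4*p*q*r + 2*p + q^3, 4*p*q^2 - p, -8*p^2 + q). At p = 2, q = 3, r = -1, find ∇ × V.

(1, 56, 52)

(∇×V)₁ = ∂V₃/∂q − ∂V₂/∂r = 1
(∇×V)₂ = ∂V₁/∂r − ∂V₃/∂p = 4*p*q + 16*p
(∇×V)₃ = ∂V₂/∂p − ∂V₁/∂q = 6*p*q - 4*p*r + q^2 - 1
∇×V = (1, 4*p*q + 16*p, 6*p*q - 4*p*r + q^2 - 1)
At (2, 3, -1): (1, 56, 52).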